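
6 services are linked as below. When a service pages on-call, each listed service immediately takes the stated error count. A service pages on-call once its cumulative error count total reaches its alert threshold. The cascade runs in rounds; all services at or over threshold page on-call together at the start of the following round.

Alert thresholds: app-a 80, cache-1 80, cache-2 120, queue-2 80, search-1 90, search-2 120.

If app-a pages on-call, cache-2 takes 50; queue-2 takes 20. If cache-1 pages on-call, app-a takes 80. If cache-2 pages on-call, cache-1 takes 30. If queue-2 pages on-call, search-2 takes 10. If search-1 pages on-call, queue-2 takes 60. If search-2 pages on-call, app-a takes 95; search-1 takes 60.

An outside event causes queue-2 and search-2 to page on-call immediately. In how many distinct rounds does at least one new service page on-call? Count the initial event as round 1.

Round 1 — queue-2, search-2 page on-call (initial).
  app-a: +95 → 95 ≥ 80
  search-1: +60 → 60 < 90
Round 2 — app-a pages on-call.
  cache-2: +50 → 50 < 120
No further pages.

2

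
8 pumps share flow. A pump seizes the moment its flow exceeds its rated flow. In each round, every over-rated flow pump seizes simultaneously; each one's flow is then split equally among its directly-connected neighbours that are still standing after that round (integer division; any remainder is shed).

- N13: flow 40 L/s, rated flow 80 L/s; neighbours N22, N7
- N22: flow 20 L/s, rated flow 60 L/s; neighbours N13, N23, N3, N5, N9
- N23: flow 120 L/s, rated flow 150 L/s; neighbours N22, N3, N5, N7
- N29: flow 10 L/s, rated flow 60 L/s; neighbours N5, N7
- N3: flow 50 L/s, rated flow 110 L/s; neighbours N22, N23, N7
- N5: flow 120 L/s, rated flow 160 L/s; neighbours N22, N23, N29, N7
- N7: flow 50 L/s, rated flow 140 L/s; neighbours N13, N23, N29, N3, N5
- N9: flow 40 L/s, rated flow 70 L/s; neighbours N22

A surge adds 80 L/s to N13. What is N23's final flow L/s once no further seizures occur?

Round 1 — N13 at 120 > 80. N13 seizes.
  N13 sheds 120 L/s to N22, N7: 60 each.
    N22: 20+60 = 80 > 60
    N7: 50+60 = 110 ≤ 140
Round 2 — N22 seizes.
  N22 sheds 80 L/s to N23, N3, N5, N9: 20 each.
    N23: 120+20 = 140 ≤ 150
    N3: 50+20 = 70 ≤ 110
    N5: 120+20 = 140 ≤ 160
    N9: 40+20 = 60 ≤ 70
No further seizures.

140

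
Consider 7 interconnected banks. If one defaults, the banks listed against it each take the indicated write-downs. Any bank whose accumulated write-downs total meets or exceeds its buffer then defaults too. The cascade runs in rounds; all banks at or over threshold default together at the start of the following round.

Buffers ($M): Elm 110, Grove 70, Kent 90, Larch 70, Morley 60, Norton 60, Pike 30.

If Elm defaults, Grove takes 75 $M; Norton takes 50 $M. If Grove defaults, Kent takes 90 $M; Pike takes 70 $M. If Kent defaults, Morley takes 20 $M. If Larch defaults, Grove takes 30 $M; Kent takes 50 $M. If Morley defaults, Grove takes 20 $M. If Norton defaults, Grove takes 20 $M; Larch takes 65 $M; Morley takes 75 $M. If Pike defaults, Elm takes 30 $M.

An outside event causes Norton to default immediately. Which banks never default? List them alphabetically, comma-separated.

Round 1 — Norton defaults (initial).
  Grove: +20 → 20 < 70
  Larch: +65 → 65 < 70
  Morley: +75 → 75 ≥ 60
Round 2 — Morley defaults.
  Grove: +20 → 40 < 70
No further defaults.

Elm, Grove, Kent, Larch, Pike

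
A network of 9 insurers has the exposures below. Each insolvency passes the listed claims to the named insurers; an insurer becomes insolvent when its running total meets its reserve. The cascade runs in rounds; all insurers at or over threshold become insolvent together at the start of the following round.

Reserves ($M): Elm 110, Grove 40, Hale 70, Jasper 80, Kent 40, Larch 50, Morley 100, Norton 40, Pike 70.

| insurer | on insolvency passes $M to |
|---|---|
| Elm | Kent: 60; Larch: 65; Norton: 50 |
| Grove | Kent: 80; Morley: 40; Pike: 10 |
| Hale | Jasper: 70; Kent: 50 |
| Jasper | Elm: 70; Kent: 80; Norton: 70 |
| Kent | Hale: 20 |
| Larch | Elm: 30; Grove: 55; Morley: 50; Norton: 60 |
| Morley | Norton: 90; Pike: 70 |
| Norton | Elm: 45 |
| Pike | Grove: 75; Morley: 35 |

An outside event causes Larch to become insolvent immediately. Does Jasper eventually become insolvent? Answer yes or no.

no

Round 1 — Larch becomes insolvent (initial).
  Elm: +30 → 30 < 110
  Grove: +55 → 55 ≥ 40
  Morley: +50 → 50 < 100
  Norton: +60 → 60 ≥ 40
Round 2 — Grove, Norton become insolvent.
  Elm: +45 → 75 < 110
  Kent: +80 → 80 ≥ 40
  Morley: +40 → 90 < 100
  Pike: +10 → 10 < 70
Round 3 — Kent becomes insolvent.
  Hale: +20 → 20 < 70
No further insolvencies.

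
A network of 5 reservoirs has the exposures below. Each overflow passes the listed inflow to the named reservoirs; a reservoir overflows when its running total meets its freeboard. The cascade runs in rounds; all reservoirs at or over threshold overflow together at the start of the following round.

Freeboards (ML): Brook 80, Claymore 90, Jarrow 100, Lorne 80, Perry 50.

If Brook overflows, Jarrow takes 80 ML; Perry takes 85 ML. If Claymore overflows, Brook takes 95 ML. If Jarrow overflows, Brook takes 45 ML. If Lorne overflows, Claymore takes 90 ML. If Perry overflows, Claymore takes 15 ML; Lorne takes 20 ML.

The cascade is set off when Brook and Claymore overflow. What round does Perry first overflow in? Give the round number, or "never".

2

Round 1 — Brook, Claymore overflow (initial).
  Jarrow: +80 → 80 < 100
  Perry: +85 → 85 ≥ 50
Round 2 — Perry overflows.
  Lorne: +20 → 20 < 80
No further overflows.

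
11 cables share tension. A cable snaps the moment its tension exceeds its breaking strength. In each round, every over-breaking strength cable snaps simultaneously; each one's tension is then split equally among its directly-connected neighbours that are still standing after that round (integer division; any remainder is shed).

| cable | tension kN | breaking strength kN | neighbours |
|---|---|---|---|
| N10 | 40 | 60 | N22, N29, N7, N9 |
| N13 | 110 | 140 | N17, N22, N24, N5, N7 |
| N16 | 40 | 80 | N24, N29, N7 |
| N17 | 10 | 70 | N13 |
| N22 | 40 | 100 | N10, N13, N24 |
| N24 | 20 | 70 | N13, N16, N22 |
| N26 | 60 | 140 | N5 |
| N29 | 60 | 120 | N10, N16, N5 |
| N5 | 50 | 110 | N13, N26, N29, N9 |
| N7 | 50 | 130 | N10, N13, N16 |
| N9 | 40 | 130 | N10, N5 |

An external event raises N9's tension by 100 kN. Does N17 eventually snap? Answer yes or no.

Round 1 — N9 at 140 > 130. N9 snaps.
  N9 sheds 140 kN to N10, N5: 70 each.
    N10: 40+70 = 110 > 60
    N5: 50+70 = 120 > 110
Round 2 — N10, N5 snap.
  N10 sheds 110 kN to N22, N29, N7: 36 each (2 lost).
    N22: 40+36 = 76 ≤ 100
    N29: 60+36 = 96 ≤ 120
    N7: 50+36 = 86 ≤ 130
  N5 sheds 120 kN to N13, N26, N29: 40 each.
    N13: 110+40 = 150 > 140
    N26: 60+40 = 100 ≤ 140
    N29: 96+40 = 136 > 120
Round 3 — N13, N29 snap.
  N13 sheds 150 kN to N17, N22, N24, N7: 37 each (2 lost).
    N17: 10+37 = 47 ≤ 70
    N22: 76+37 = 113 > 100
    N24: 20+37 = 57 ≤ 70
    N7: 86+37 = 123 ≤ 130
  N29 sheds 136 kN to N16: 136 each.
    N16: 40+136 = 176 > 80
Round 4 — N16, N22 snap.
  N16 sheds 176 kN to N24, N7: 88 each.
    N24: 57+88 = 145 > 70
    N7: 123+88 = 211 > 130
  N22 sheds 113 kN to N24: 113 each.
    N24: 145+113 = 258 > 70
Round 5 — N24, N7 snap.
  N24 sheds 258 kN: no online neighbours, lost.
  N7 sheds 211 kN: no online neighbours, lost.
No further breaks.

no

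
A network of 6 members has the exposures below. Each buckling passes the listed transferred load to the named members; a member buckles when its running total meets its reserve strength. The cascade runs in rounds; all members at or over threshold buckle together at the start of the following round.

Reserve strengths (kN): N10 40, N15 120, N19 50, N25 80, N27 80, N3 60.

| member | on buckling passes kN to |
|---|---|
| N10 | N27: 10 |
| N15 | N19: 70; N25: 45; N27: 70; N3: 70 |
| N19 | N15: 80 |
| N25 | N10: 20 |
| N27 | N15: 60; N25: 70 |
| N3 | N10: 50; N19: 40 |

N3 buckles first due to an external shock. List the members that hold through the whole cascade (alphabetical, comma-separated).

Round 1 — N3 buckles (initial).
  N10: +50 → 50 ≥ 40
  N19: +40 → 40 < 50
Round 2 — N10 buckles.
  N27: +10 → 10 < 80
No further bucklings.

N15, N19, N25, N27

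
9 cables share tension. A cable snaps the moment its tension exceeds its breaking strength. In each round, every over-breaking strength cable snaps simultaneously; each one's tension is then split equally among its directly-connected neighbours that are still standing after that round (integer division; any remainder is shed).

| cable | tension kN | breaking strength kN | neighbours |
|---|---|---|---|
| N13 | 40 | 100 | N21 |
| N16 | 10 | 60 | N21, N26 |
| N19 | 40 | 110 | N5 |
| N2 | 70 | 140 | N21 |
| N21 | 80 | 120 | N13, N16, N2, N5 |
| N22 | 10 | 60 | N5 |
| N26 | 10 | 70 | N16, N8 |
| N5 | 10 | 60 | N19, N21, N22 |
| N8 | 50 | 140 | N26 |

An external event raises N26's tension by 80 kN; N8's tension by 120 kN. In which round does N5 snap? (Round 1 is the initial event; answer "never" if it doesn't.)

Round 1 — N26 at 90 > 70; N8 at 170 > 140. N26, N8 snap.
  N26 sheds 90 kN to N16: 90 each.
    N16: 10+90 = 100 > 60
  N8 sheds 170 kN: no online neighbours, lost.
Round 2 — N16 snaps.
  N16 sheds 100 kN to N21: 100 each.
    N21: 80+100 = 180 > 120
Round 3 — N21 snaps.
  N21 sheds 180 kN to N13, N2, N5: 60 each.
    N13: 40+60 = 100 ≤ 100
    N2: 70+60 = 130 ≤ 140
    N5: 10+60 = 70 > 60
Round 4 — N5 snaps.
  N5 sheds 70 kN to N19, N22: 35 each.
    N19: 40+35 = 75 ≤ 110
    N22: 10+35 = 45 ≤ 60
No further breaks.

4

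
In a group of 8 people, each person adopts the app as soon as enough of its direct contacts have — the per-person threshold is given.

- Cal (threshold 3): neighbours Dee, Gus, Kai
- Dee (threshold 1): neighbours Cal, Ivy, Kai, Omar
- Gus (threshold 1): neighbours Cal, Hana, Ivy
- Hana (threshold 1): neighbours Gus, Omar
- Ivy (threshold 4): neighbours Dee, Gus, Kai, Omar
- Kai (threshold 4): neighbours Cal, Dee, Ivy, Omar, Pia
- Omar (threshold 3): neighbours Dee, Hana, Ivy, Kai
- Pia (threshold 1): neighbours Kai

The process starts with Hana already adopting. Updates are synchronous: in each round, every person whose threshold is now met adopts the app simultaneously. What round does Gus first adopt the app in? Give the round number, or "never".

2

Round 1 — Hana adopts the app (initial).
Round 2 — checking thresholds:
  Gus: 1 of 3 neighbours ≥ 1, adopts the app.
  Omar: 1 of 4 neighbours < 3, below threshold.
Round 3 — no new adoptions; cascade stops.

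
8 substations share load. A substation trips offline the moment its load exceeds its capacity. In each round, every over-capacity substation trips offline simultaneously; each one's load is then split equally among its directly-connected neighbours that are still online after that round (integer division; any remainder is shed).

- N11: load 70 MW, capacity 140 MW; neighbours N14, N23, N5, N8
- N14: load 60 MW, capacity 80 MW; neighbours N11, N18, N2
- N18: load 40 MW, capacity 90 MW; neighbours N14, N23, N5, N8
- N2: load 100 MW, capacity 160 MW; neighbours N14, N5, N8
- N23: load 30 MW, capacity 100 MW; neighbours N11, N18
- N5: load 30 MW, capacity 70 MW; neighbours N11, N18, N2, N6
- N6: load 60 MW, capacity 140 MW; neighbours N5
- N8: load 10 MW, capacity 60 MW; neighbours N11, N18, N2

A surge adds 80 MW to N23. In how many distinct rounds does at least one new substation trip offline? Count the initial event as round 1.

6

Round 1 — N23 at 110 > 100. N23 trips offline.
  N23 sheds 110 MW to N11, N18: 55 each.
    N11: 70+55 = 125 ≤ 140
    N18: 40+55 = 95 > 90
Round 2 — N18 trips offline.
  N18 sheds 95 MW to N14, N5, N8: 31 each (2 lost).
    N14: 60+31 = 91 > 80
    N5: 30+31 = 61 ≤ 70
    N8: 10+31 = 41 ≤ 60
Round 3 — N14 trips offline.
  N14 sheds 91 MW to N11, N2: 45 each (1 lost).
    N11: 125+45 = 170 > 140
    N2: 100+45 = 145 ≤ 160
Round 4 — N11 trips offline.
  N11 sheds 170 MW to N5, N8: 85 each.
    N5: 61+85 = 146 > 70
    N8: 41+85 = 126 > 60
Round 5 — N5, N8 trip offline.
  N5 sheds 146 MW to N2, N6: 73 each.
    N2: 145+73 = 218 > 160
    N6: 60+73 = 133 ≤ 140
  N8 sheds 126 MW to N2: 126 each.
    N2: 218+126 = 344 > 160
Round 6 — N2 trips offline.
  N2 sheds 344 MW: no online neighbours, lost.
No further trips.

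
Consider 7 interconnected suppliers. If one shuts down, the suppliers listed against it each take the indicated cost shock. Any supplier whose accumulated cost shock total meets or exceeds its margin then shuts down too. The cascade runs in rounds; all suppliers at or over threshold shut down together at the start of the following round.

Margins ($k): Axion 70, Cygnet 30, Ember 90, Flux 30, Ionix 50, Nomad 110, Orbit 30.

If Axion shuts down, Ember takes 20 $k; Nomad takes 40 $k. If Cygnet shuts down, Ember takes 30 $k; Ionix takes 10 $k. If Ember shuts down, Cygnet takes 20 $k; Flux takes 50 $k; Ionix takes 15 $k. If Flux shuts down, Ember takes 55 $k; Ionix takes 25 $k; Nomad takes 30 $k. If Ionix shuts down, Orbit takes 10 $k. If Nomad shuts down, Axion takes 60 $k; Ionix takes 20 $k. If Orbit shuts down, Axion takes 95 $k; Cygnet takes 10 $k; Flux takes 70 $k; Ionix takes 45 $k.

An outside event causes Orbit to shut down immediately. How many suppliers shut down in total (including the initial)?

4

Round 1 — Orbit shuts down (initial).
  Axion: +95 → 95 ≥ 70
  Cygnet: +10 → 10 < 30
  Flux: +70 → 70 ≥ 30
  Ionix: +45 → 45 < 50
Round 2 — Axion, Flux shut down.
  Ember: +20+55 → 75 < 90
  Ionix: +25 → 70 ≥ 50
  Nomad: +40+30 → 70 < 110
Round 3 — Ionix shuts down.
No further shutdowns.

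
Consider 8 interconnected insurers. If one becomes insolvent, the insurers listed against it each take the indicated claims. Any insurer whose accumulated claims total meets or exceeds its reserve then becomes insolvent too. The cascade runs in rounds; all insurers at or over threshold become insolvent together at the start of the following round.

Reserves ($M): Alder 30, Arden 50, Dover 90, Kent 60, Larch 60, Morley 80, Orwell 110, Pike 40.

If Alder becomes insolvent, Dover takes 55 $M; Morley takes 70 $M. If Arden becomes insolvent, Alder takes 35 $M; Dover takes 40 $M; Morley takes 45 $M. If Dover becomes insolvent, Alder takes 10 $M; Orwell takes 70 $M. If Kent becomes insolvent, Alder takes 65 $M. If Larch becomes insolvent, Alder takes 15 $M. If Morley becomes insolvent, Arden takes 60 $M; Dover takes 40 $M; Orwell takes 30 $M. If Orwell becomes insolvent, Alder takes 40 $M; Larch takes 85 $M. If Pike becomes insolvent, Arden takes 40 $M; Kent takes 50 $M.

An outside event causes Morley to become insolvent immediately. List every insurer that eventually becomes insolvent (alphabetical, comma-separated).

Alder, Arden, Dover, Morley

Round 1 — Morley becomes insolvent (initial).
  Arden: +60 → 60 ≥ 50
  Dover: +40 → 40 < 90
  Orwell: +30 → 30 < 110
Round 2 — Arden becomes insolvent.
  Alder: +35 → 35 ≥ 30
  Dover: +40 → 80 < 90
Round 3 — Alder becomes insolvent.
  Dover: +55 → 135 ≥ 90
Round 4 — Dover becomes insolvent.
  Orwell: +70 → 100 < 110
No further insolvencies.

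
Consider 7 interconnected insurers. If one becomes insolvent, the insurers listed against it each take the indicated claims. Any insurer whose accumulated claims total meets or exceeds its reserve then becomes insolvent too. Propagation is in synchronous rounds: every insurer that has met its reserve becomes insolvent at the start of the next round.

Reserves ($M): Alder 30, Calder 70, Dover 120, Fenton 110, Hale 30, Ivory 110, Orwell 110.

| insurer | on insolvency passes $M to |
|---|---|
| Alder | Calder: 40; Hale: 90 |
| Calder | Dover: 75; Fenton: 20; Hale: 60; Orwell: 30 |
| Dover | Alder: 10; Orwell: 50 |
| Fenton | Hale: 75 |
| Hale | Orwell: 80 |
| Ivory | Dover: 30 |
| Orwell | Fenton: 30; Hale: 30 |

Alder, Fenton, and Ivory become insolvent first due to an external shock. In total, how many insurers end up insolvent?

Round 1 — Alder, Fenton, Ivory become insolvent (initial).
  Calder: +40 → 40 < 70
  Dover: +30 → 30 < 120
  Hale: +90+75 → 165 ≥ 30
Round 2 — Hale becomes insolvent.
  Orwell: +80 → 80 < 110
No further insolvencies.

4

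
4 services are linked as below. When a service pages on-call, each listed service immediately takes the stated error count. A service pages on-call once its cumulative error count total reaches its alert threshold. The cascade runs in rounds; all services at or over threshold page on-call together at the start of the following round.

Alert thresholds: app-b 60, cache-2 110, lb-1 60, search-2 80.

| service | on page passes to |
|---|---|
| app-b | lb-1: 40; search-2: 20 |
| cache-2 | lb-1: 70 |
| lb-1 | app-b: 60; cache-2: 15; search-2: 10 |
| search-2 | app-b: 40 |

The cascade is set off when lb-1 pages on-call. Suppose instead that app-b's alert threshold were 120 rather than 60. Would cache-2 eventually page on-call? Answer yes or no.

no

With app-b's alert threshold at 120:
Round 1 — lb-1 pages on-call (initial).
  app-b: +60 → 60 < 120
  cache-2: +15 → 15 < 110
  search-2: +10 → 10 < 80
No further pages.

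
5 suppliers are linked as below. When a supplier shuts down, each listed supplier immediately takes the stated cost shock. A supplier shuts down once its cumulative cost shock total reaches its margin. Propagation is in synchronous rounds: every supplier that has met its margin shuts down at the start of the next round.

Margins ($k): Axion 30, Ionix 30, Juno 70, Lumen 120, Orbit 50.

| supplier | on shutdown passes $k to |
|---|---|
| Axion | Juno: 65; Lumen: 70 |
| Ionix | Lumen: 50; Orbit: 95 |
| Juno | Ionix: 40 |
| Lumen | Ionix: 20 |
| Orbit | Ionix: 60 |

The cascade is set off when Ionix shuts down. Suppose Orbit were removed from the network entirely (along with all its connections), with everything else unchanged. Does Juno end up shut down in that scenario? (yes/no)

With Orbit removed:
Round 1 — Ionix shuts down (initial).
  Lumen: +50 → 50 < 120
No further shutdowns.

no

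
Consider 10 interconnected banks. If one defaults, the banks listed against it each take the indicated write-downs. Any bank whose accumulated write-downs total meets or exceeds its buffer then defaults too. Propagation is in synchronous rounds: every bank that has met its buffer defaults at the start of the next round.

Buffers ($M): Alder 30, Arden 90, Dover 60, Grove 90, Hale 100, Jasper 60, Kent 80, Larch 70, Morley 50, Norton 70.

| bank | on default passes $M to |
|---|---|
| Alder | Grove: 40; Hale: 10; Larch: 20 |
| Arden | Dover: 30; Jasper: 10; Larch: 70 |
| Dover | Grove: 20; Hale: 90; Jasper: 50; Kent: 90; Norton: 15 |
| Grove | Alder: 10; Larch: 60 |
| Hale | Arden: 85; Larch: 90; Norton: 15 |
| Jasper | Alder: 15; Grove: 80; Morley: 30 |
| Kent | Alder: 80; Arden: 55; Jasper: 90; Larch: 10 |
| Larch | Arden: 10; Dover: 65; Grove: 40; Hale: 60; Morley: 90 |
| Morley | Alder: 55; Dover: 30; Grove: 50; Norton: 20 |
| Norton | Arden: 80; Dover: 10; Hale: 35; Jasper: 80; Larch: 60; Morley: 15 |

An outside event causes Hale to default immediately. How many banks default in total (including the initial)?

9

Round 1 — Hale defaults (initial).
  Arden: +85 → 85 < 90
  Larch: +90 → 90 ≥ 70
  Norton: +15 → 15 < 70
Round 2 — Larch defaults.
  Arden: +10 → 95 ≥ 90
  Dover: +65 → 65 ≥ 60
  Grove: +40 → 40 < 90
  Morley: +90 → 90 ≥ 50
Round 3 — Arden, Dover, Morley default.
  Alder: +55 → 55 ≥ 30
  Grove: +20+50 → 110 ≥ 90
  Jasper: +10+50 → 60 ≥ 60
  Kent: +90 → 90 ≥ 80
  Norton: +15+20 → 50 < 70
Round 4 — Alder, Grove, Jasper, Kent default.
No further defaults.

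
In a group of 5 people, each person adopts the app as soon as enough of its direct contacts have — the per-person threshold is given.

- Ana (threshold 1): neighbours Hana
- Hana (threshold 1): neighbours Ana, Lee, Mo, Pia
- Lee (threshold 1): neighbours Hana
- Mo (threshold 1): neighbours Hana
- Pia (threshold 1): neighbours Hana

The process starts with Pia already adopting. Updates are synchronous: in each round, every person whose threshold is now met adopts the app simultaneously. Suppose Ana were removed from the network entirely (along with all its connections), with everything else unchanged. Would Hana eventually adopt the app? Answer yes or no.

yes

With Ana removed:
Round 1 — Pia adopts the app (initial).
Round 2 — checking thresholds:
  Hana: 1 of 3 neighbours ≥ 1, adopts the app.
Round 3 — checking thresholds:
  Lee: 1 of 1 neighbours ≥ 1, adopts the app.
  Mo: 1 of 1 neighbours ≥ 1, adopts the app.
Round 4 — no new adoptions; cascade stops.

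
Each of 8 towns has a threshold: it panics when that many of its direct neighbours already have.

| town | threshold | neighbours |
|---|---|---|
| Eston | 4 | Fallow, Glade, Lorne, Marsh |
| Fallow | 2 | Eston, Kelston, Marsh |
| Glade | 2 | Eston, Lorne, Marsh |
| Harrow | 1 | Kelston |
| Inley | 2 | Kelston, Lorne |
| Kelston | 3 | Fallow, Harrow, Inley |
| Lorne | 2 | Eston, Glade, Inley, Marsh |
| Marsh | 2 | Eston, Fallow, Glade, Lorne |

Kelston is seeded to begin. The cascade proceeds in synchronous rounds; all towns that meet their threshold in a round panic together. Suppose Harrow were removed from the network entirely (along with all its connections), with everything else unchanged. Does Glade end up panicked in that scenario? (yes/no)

With Harrow removed:
Round 1 — Kelston panics (initial).
Round 2 — no new panics; cascade stops.

no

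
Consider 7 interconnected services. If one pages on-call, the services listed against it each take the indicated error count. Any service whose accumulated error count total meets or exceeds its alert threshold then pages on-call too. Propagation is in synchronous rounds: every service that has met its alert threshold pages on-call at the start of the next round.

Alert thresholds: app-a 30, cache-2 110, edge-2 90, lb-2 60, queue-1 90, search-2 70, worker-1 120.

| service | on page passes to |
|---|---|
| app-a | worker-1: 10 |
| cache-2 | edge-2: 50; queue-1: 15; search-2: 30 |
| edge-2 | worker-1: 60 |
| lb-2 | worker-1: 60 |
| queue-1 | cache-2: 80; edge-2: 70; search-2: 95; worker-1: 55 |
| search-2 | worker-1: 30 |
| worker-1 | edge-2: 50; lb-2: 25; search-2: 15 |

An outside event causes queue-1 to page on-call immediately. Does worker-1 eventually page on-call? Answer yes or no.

no

Round 1 — queue-1 pages on-call (initial).
  cache-2: +80 → 80 < 110
  edge-2: +70 → 70 < 90
  search-2: +95 → 95 ≥ 70
  worker-1: +55 → 55 < 120
Round 2 — search-2 pages on-call.
  worker-1: +30 → 85 < 120
No further pages.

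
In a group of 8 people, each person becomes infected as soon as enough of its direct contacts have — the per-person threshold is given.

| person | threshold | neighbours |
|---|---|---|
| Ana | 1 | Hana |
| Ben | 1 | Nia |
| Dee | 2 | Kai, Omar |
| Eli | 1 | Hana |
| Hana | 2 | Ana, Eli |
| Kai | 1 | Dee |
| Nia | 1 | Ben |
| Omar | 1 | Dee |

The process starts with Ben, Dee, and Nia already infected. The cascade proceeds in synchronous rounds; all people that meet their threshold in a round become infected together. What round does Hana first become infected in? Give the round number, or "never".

never

Round 1 — Ben, Dee, Nia become infected (initial).
Round 2 — checking thresholds:
  Kai: 1 of 1 neighbours ≥ 1, becomes infected.
  Omar: 1 of 1 neighbours ≥ 1, becomes infected.
Round 3 — no new infections; cascade stops.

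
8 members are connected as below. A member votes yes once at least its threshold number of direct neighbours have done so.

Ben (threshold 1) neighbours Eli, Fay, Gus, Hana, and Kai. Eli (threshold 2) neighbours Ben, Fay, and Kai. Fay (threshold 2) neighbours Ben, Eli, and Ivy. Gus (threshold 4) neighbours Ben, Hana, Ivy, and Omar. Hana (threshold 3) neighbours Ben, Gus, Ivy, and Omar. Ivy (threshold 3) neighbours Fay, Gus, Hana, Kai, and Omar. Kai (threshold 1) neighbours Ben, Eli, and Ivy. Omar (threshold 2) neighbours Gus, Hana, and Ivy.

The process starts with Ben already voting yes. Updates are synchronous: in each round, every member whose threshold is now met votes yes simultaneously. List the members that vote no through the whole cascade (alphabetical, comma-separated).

Round 1 — Ben votes yes (initial).
Round 2 — checking thresholds:
  Eli: 1 of 3 neighbours < 2, below threshold.
  Fay: 1 of 3 neighbours < 2, below threshold.
  Gus: 1 of 4 neighbours < 4, below threshold.
  Hana: 1 of 4 neighbours < 3, below threshold.
  Kai: 1 of 3 neighbours ≥ 1, votes yes.
Round 3 — checking thresholds:
  Eli: 2 of 3 neighbours ≥ 2, votes yes.
  Fay: 1 of 3 neighbours < 2, below threshold.
  Gus: 1 of 4 neighbours < 4, below threshold.
  Hana: 1 of 4 neighbours < 3, below threshold.
  Ivy: 1 of 5 neighbours < 3, below threshold.
Round 4 — checking thresholds:
  Fay: 2 of 3 neighbours ≥ 2, votes yes.
  Gus: 1 of 4 neighbours < 4, below threshold.
  Hana: 1 of 4 neighbours < 3, below threshold.
  Ivy: 1 of 5 neighbours < 3, below threshold.
Round 5 — no new yes votes; cascade stops.

Gus, Hana, Ivy, Omar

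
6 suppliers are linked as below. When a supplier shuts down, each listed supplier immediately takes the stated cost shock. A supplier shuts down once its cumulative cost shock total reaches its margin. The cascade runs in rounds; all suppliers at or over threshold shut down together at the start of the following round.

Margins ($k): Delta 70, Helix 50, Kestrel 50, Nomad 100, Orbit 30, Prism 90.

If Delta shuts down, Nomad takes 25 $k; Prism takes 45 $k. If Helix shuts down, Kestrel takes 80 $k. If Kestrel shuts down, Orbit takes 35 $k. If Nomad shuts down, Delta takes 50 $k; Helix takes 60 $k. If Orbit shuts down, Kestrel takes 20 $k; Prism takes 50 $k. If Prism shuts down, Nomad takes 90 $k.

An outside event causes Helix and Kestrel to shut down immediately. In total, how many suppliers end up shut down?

3

Round 1 — Helix, Kestrel shut down (initial).
  Orbit: +35 → 35 ≥ 30
Round 2 — Orbit shuts down.
  Prism: +50 → 50 < 90
No further shutdowns.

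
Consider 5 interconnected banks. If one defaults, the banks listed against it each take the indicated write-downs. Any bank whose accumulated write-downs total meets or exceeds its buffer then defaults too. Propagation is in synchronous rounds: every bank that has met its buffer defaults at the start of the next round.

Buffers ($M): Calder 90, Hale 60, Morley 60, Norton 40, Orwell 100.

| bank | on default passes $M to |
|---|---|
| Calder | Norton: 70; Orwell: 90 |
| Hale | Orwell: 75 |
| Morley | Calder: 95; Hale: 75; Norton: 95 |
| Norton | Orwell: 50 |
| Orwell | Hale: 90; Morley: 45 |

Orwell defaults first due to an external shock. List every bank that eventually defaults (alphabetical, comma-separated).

Round 1 — Orwell defaults (initial).
  Hale: +90 → 90 ≥ 60
  Morley: +45 → 45 < 60
Round 2 — Hale defaults.
No further defaults.

Hale, Orwell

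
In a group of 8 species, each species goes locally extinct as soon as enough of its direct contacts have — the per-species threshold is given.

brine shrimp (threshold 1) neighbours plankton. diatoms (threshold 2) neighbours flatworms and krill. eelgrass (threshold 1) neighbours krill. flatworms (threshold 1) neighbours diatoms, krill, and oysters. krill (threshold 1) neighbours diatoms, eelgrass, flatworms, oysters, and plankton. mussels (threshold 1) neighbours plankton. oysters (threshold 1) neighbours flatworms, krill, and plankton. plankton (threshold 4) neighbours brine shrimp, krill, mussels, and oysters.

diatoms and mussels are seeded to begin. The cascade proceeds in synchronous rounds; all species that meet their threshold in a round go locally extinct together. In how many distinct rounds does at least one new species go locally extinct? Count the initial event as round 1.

Round 1 — diatoms, mussels go locally extinct (initial).
Round 2 — checking thresholds:
  flatworms: 1 of 3 neighbours ≥ 1, goes locally extinct.
  krill: 1 of 5 neighbours ≥ 1, goes locally extinct.
  plankton: 1 of 4 neighbours < 4, holds.
Round 3 — checking thresholds:
  eelgrass: 1 of 1 neighbours ≥ 1, goes locally extinct.
  oysters: 2 of 3 neighbours ≥ 1, goes locally extinct.
  plankton: 2 of 4 neighbours < 4, holds.
Round 4 — no new extinctions; cascade stops.

3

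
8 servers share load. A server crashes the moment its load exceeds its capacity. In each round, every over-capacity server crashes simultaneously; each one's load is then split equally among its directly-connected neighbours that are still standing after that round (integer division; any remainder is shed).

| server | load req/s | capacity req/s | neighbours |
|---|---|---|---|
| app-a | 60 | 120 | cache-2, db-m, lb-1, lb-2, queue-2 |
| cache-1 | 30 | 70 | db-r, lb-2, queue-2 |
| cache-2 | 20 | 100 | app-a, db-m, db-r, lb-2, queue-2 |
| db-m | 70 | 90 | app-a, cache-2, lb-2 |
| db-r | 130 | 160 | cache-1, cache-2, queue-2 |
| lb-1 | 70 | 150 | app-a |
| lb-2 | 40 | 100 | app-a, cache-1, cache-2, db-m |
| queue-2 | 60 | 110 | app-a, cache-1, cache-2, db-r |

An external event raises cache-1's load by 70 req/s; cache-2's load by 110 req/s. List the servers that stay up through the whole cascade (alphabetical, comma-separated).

Round 1 — cache-1 at 100 > 70; cache-2 at 130 > 100. cache-1, cache-2 crash.
  cache-1 sheds 100 req/s to db-r, lb-2, queue-2: 33 each (1 lost).
    db-r: 130+33 = 163 > 160
    lb-2: 40+33 = 73 ≤ 100
    queue-2: 60+33 = 93 ≤ 110
  cache-2 sheds 130 req/s to app-a, db-m, db-r, lb-2, queue-2: 26 each.
    app-a: 60+26 = 86 ≤ 120
    db-m: 70+26 = 96 > 90
    db-r: 163+26 = 189 > 160
    lb-2: 73+26 = 99 ≤ 100
    queue-2: 93+26 = 119 > 110
Round 2 — db-m, db-r, queue-2 crash.
  db-m sheds 96 req/s to app-a, lb-2: 48 each.
    app-a: 86+48 = 134 > 120
    lb-2: 99+48 = 147 > 100
  db-r sheds 189 req/s: no online neighbours, lost.
  queue-2 sheds 119 req/s to app-a: 119 each.
    app-a: 134+119 = 253 > 120
Round 3 — app-a, lb-2 crash.
  app-a sheds 253 req/s to lb-1: 253 each.
    lb-1: 70+253 = 323 > 150
  lb-2 sheds 147 req/s: no online neighbours, lost.
Round 4 — lb-1 crashes.
  lb-1 sheds 323 req/s: no online neighbours, lost.
No further crashes.

none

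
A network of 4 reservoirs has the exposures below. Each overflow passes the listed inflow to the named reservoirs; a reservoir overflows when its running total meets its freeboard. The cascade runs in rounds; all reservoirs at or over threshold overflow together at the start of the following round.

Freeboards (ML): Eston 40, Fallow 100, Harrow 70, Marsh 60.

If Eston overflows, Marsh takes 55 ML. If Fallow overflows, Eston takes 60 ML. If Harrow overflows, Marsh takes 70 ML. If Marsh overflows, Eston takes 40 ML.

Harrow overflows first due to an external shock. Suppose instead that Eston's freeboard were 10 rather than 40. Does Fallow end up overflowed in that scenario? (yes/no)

With Eston's freeboard at 10:
Round 1 — Harrow overflows (initial).
  Marsh: +70 → 70 ≥ 60
Round 2 — Marsh overflows.
  Eston: +40 → 40 ≥ 10
Round 3 — Eston overflows.
No further overflows.

no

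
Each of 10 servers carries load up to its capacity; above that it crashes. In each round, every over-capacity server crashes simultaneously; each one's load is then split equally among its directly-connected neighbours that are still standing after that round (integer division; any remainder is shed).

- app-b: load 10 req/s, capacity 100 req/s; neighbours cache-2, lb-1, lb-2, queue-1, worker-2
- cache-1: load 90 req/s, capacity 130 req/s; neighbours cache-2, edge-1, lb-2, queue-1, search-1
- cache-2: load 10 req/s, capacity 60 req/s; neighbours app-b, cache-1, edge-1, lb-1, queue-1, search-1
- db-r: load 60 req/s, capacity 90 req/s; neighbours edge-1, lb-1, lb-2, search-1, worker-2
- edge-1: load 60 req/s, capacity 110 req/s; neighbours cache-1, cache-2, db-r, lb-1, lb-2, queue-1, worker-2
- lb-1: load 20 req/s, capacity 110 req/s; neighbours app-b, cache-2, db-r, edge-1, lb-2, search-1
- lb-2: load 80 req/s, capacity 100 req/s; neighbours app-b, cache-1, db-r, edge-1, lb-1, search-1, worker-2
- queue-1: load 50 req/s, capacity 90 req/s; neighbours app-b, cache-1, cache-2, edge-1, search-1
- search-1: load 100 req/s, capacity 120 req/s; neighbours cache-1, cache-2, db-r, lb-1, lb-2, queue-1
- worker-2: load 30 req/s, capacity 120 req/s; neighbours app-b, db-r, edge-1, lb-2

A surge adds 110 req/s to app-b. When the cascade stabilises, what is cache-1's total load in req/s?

107

Round 1 — app-b at 120 > 100. app-b crashes.
  app-b sheds 120 req/s to cache-2, lb-1, lb-2, queue-1, worker-2: 24 each.
    cache-2: 10+24 = 34 ≤ 60
    lb-1: 20+24 = 44 ≤ 110
    lb-2: 80+24 = 104 > 100
    queue-1: 50+24 = 74 ≤ 90
    worker-2: 30+24 = 54 ≤ 120
Round 2 — lb-2 crashes.
  lb-2 sheds 104 req/s to cache-1, db-r, edge-1, lb-1, search-1, worker-2: 17 each (2 lost).
    cache-1: 90+17 = 107 ≤ 130
    db-r: 60+17 = 77 ≤ 90
    edge-1: 60+17 = 77 ≤ 110
    lb-1: 44+17 = 61 ≤ 110
    search-1: 100+17 = 117 ≤ 120
    worker-2: 54+17 = 71 ≤ 120
No further crashes.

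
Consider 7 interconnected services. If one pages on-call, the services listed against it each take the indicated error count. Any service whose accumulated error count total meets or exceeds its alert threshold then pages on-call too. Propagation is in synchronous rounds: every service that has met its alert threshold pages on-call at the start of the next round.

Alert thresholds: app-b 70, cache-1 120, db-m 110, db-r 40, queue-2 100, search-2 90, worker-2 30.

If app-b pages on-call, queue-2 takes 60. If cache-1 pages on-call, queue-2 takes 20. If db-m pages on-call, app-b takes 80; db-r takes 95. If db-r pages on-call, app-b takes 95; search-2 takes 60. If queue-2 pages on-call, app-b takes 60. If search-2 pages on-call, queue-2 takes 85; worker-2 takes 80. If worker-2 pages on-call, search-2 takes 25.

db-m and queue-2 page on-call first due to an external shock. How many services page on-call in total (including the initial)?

4

Round 1 — db-m, queue-2 page on-call (initial).
  app-b: +80+60 → 140 ≥ 70
  db-r: +95 → 95 ≥ 40
Round 2 — app-b, db-r page on-call.
  search-2: +60 → 60 < 90
No further pages.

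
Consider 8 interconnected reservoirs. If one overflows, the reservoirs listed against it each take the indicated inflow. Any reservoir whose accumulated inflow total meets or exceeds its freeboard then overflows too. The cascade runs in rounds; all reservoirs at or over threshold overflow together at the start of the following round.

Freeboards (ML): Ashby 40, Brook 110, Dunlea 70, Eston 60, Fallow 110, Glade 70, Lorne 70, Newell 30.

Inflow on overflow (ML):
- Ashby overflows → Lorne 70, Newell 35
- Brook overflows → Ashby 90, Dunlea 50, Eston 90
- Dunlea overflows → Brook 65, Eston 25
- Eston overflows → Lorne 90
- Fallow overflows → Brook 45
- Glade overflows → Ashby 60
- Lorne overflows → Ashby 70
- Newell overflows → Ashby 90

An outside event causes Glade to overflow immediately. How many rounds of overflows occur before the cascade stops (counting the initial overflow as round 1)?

Round 1 — Glade overflows (initial).
  Ashby: +60 → 60 ≥ 40
Round 2 — Ashby overflows.
  Lorne: +70 → 70 ≥ 70
  Newell: +35 → 35 ≥ 30
Round 3 — Lorne, Newell overflow.
No further overflows.

3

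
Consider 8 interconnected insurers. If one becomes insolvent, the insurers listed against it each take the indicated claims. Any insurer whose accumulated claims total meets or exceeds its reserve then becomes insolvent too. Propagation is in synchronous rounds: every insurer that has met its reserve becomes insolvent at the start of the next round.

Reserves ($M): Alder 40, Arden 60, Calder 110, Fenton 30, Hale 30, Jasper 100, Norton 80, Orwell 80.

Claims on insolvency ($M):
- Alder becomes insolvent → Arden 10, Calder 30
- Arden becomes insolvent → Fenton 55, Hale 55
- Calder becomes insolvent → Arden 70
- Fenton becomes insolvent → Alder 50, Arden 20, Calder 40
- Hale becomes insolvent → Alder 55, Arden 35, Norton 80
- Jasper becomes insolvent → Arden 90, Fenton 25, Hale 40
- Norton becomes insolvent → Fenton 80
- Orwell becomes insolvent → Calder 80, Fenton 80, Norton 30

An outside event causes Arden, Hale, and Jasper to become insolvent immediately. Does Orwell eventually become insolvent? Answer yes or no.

no

Round 1 — Arden, Hale, Jasper become insolvent (initial).
  Alder: +55 → 55 ≥ 40
  Fenton: +55+25 → 80 ≥ 30
  Norton: +80 → 80 ≥ 80
Round 2 — Alder, Fenton, Norton become insolvent.
  Calder: +30+40 → 70 < 110
No further insolvencies.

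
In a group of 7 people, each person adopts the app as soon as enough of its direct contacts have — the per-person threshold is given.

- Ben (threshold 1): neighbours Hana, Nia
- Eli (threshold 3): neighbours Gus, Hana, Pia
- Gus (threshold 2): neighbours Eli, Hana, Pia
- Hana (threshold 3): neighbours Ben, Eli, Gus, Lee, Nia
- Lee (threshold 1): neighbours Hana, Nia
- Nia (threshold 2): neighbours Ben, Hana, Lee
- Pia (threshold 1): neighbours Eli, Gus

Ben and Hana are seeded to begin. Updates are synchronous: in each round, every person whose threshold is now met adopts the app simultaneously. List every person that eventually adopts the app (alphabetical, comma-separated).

Ben, Hana, Lee, Nia

Round 1 — Ben, Hana adopt the app (initial).
Round 2 — checking thresholds:
  Eli: 1 of 3 neighbours < 3, not yet.
  Gus: 1 of 3 neighbours < 2, not yet.
  Lee: 1 of 2 neighbours ≥ 1, adopts the app.
  Nia: 2 of 3 neighbours ≥ 2, adopts the app.
Round 3 — no new adoptions; cascade stops.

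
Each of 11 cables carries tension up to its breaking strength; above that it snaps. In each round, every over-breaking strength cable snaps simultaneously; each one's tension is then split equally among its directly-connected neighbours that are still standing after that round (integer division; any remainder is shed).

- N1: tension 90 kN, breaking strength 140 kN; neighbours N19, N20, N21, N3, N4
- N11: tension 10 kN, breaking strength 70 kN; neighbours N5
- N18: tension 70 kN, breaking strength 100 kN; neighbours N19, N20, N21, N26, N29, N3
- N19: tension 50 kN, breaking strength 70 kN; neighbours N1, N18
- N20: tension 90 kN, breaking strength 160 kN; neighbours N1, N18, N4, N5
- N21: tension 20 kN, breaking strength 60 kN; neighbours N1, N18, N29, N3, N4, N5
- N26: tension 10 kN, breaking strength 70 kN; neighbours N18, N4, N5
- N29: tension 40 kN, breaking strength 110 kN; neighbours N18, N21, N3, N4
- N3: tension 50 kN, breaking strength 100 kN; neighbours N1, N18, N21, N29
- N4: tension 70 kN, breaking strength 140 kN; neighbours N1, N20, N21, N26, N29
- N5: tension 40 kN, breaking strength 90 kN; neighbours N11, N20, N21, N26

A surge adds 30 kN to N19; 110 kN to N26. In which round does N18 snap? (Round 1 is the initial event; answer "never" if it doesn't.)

2

Round 1 — N19 at 80 > 70; N26 at 120 > 70. N19, N26 snap.
  N19 sheds 80 kN to N1, N18: 40 each.
    N1: 90+40 = 130 ≤ 140
    N18: 70+40 = 110 > 100
  N26 sheds 120 kN to N18, N4, N5: 40 each.
    N18: 110+40 = 150 > 100
    N4: 70+40 = 110 ≤ 140
    N5: 40+40 = 80 ≤ 90
Round 2 — N18 snaps.
  N18 sheds 150 kN to N20, N21, N29, N3: 37 each (2 lost).
    N20: 90+37 = 127 ≤ 160
    N21: 20+37 = 57 ≤ 60
    N29: 40+37 = 77 ≤ 110
    N3: 50+37 = 87 ≤ 100
No further breaks.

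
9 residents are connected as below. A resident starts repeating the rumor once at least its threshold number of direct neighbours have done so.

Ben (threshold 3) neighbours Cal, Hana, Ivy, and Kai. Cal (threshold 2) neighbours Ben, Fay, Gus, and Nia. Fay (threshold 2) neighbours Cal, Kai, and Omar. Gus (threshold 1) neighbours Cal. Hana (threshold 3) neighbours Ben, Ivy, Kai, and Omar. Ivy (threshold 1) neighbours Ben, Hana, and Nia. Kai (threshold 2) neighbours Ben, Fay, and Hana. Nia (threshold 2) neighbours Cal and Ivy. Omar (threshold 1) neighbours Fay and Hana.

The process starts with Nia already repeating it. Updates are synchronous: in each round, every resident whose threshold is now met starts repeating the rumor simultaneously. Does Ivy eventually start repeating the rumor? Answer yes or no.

Round 1 — Nia starts repeating the rumor (initial).
Round 2 — checking thresholds:
  Cal: 1 of 4 neighbours < 2, below threshold.
  Ivy: 1 of 3 neighbours ≥ 1, starts repeating the rumor.
Round 3 — no new spreads; cascade stops.

yes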